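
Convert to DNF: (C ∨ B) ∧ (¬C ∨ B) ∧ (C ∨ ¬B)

(C ∨ B) ∧ (¬C ∨ B) ∧ (C ∨ ¬B)
⇔ (C ∧ ¬C ∧ C) ∨ (C ∧ ¬C ∧ ¬B) ∨ (C ∧ B ∧ C) ∨ (C ∧ B ∧ ¬B) ∨ (B ∧ ¬C ∧ C) ∨ (B ∧ ¬C ∧ ¬B) ∨ (B ∧ B ∧ C) ∨ (B ∧ B ∧ ¬B)   — distribute ∧ over ∨
⇔ C ∧ B   — simplify

C ∧ B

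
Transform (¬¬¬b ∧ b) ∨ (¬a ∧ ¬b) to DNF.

(¬¬¬b ∧ b) ∨ (¬a ∧ ¬b)
= (¬b ∧ b) ∨ (¬a ∧ ¬b)   [double negation]
= ¬a ∧ ¬b   [simplify]

¬a ∧ ¬b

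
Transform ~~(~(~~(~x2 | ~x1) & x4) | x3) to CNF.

(x2 | ~x4 | x3) & (x1 | ~x4 | x3)

~~(~(~~(~x2 | ~x1) & x4) | x3)
= ~(~~(~x2 | ~x1) & x4) | x3   [double negation]
= ~~~(~x2 | ~x1) | ~x4 | x3   [De Morgan]
= ~(~x2 | ~x1) | ~x4 | x3   [double negation]
= (~~x2 & ~~x1) | ~x4 | x3   [De Morgan]
= (x2 & ~~x1) | ~x4 | x3   [double negation]
= (x2 & x1) | ~x4 | x3   [double negation]
= (x2 | ~x4 | x3) & (x1 | ~x4 | x3)   [distribute | over &]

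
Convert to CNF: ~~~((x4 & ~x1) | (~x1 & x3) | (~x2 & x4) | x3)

(~x4 | x1) & (x2 | ~x4) & ~x3

~~~((x4 & ~x1) | (~x1 & x3) | (~x2 & x4) | x3)
⇔ ~((x4 & ~x1) | (~x1 & x3) | (~x2 & x4) | x3)   [double negation]
⇔ ~(x4 & ~x1) & ~(~x1 & x3) & ~(~x2 & x4) & ~x3   [De Morgan]
⇔ (~x4 | ~~x1) & ~(~x1 & x3) & ~(~x2 & x4) & ~x3   [De Morgan]
⇔ (~x4 | x1) & ~(~x1 & x3) & ~(~x2 & x4) & ~x3   [double negation]
⇔ (~x4 | x1) & (~~x1 | ~x3) & ~(~x2 & x4) & ~x3   [De Morgan]
⇔ (~x4 | x1) & (x1 | ~x3) & ~(~x2 & x4) & ~x3   [double negation]
⇔ (~x4 | x1) & (x1 | ~x3) & (~~x2 | ~x4) & ~x3   [De Morgan]
⇔ (~x4 | x1) & (x1 | ~x3) & (x2 | ~x4) & ~x3   [double negation]
⇔ (~x4 | x1) & (x2 | ~x4) & ~x3   [simplify]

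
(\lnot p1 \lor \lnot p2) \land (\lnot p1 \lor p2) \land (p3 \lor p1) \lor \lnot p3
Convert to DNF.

\lnot p1 \land p3 \lor \lnot p3

(\lnot p1 \lor \lnot p2) \land (\lnot p1 \lor p2) \land (p3 \lor p1) \lor \lnot p3
⇔ \lnot p1 \land \lnot p1 \land p3 \lor \lnot p1 \land \lnot p1 \land p1 \lor \lnot p1 \land p2 \land p3 \lor \lnot p1 \land p2 \land p1 \lor \lnot p2 \land \lnot p1 \land p3 \lor \lnot p2 \land \lnot p1 \land p1 \lor \lnot p2 \land p2 \land p3 \lor \lnot p2 \land p2 \land p1 \lor \lnot p3
⇔ \lnot p1 \land p3 \lor \lnot p3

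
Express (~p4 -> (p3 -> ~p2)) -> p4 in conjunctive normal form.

(p3 | p4) & (p2 | p4)

(~p4 -> (p3 -> ~p2)) -> p4
≡ ~(~p4 -> (p3 -> ~p2)) | p4   [eliminate ->]
≡ ~(~~p4 | (p3 -> ~p2)) | p4   [eliminate ->]
≡ ~(~~p4 | ~p3 | ~p2) | p4   [eliminate ->]
≡ (~~~p4 & ~~p3 & ~~p2) | p4   [De Morgan]
≡ (~p4 & ~~p3 & ~~p2) | p4   [double negation]
≡ (~p4 & p3 & ~~p2) | p4   [double negation]
≡ (~p4 & p3 & p2) | p4   [double negation]
≡ (~p4 | p4) & (p3 | p4) & (p2 | p4)   [distribute | over &]
≡ (p3 | p4) & (p2 | p4)   [simplify]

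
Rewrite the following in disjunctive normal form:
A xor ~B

(A & B) | (~A & ~B)

A xor ~B
≡ (A & ~~B) | (~A & ~B)   [expand xor]
≡ (A & B) | (~A & ~B)   [double negation]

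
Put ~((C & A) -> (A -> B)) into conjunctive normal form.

~((C & A) -> (A -> B))
⇔ ~(~(C & A) | (A -> B))   [eliminate ->]
⇔ ~(~(C & A) | ~A | B)   [eliminate ->]
⇔ ~~(C & A) & ~~A & ~B   [De Morgan]
⇔ C & A & ~~A & ~B   [double negation]
⇔ C & A & A & ~B   [double negation]
⇔ C & A & ~B   [simplify]

C & A & ~B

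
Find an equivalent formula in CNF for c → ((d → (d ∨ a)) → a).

c → ((d → (d ∨ a)) → a)
= ¬c ∨ ((d → (d ∨ a)) → a)   — eliminate →
= ¬c ∨ ¬(d → (d ∨ a)) ∨ a   — eliminate →
= ¬c ∨ ¬(¬d ∨ d ∨ a) ∨ a   — eliminate →
= ¬c ∨ (¬¬d ∧ ¬d ∧ ¬a) ∨ a   — De Morgan
= ¬c ∨ (d ∧ ¬d ∧ ¬a) ∨ a   — double negation
= (¬c ∨ d ∨ a) ∧ (¬c ∨ ¬d ∨ a) ∧ (¬c ∨ ¬a ∨ a)   — distribute ∨ over ∧
= (¬c ∨ d ∨ a) ∧ (¬c ∨ ¬d ∨ a)   — simplify

(¬c ∨ d ∨ a) ∧ (¬c ∨ ¬d ∨ a)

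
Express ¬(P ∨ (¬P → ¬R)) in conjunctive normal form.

¬(P ∨ (¬P → ¬R))
= ¬(P ∨ ¬¬P ∨ ¬R)
= ¬P ∧ ¬¬¬P ∧ ¬¬R
= ¬P ∧ ¬P ∧ ¬¬R
= ¬P ∧ ¬P ∧ R
= ¬P ∧ R

¬P ∧ R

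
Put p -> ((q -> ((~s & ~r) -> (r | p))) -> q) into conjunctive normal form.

p -> ((q -> ((~s & ~r) -> (r | p))) -> q)
≡ ~p | ((q -> ((~s & ~r) -> (r | p))) -> q)
≡ ~p | ~(q -> ((~s & ~r) -> (r | p))) | q
≡ ~p | ~(~q | ((~s & ~r) -> (r | p))) | q
≡ ~p | ~(~q | ~(~s & ~r) | r | p) | q
≡ ~p | (~~q & ~~(~s & ~r) & ~r & ~p) | q
≡ ~p | (q & ~~(~s & ~r) & ~r & ~p) | q
≡ ~p | (q & ~s & ~r & ~r & ~p) | q
≡ (~p | q | q) & (~p | ~s | q) & (~p | ~r | q) & (~p | ~r | q) & (~p | ~p | q)
≡ ~p | q

~p | q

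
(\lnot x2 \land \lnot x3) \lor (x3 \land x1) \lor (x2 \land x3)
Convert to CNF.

(\lnot x2 \lor x3) \land (\lnot x3 \lor x1 \lor x2)

(\lnot x2 \land \lnot x3) \lor (x3 \land x1) \lor (x2 \land x3)
= (\lnot x2 \lor x3 \lor x2) \land (\lnot x2 \lor x3 \lor x3) \land (\lnot x2 \lor x1 \lor x2) \land (\lnot x2 \lor x1 \lor x3) \land (\lnot x3 \lor x3 \lor x2) \land (\lnot x3 \lor x3 \lor x3) \land (\lnot x3 \lor x1 \lor x2) \land (\lnot x3 \lor x1 \lor x3)   (distribute \lor over \land)
= (\lnot x2 \lor x3) \land (\lnot x3 \lor x1 \lor x2)   (simplify)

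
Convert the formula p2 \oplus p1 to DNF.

(p2 \land \lnot p1) \lor (\lnot p2 \land p1)

p2 \oplus p1
≡ (p2 \land \lnot p1) \lor (\lnot p2 \land p1)   (expand \oplus)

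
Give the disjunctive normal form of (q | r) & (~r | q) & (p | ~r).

(q & ~r) | (q & p)

(q | r) & (~r | q) & (p | ~r)
⇔ (q & ~r & p) | (q & ~r & ~r) | (q & q & p) | (q & q & ~r) | (r & ~r & p) | (r & ~r & ~r) | (r & q & p) | (r & q & ~r)   [distribute & over |]
⇔ (q & ~r) | (q & p)   [simplify]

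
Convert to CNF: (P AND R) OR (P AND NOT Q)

P AND (R OR NOT Q)

(P AND R) OR (P AND NOT Q)
≡ (P OR P) AND (P OR NOT Q) AND (R OR P) AND (R OR NOT Q)   [distribute OR over AND]
≡ P AND (R OR NOT Q)   [simplify]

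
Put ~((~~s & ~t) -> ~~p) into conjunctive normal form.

s & ~t & ~p

~((~~s & ~t) -> ~~p)
≡ ~(~(~~s & ~t) | ~~p)   [eliminate ->]
≡ ~~(~~s & ~t) & ~~~p   [De Morgan]
≡ ~~s & ~t & ~~~p   [double negation]
≡ s & ~t & ~~~p   [double negation]
≡ s & ~t & ~p   [double negation]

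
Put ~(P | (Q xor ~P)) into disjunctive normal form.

~P & Q

~(P | (Q xor ~P))
⇔ ~(P | (Q & ~~P) | (~Q & ~P))
⇔ ~P & ~(Q & ~~P) & ~(~Q & ~P)
⇔ ~P & (~Q | ~~~P) & ~(~Q & ~P)
⇔ ~P & (~Q | ~P) & ~(~Q & ~P)
⇔ ~P & (~Q | ~P) & (~~Q | ~~P)
⇔ ~P & (~Q | ~P) & (Q | ~~P)
⇔ ~P & (~Q | ~P) & (Q | P)
⇔ (~P & ~Q & Q) | (~P & ~Q & P) | (~P & ~P & Q) | (~P & ~P & P)
⇔ ~P & Q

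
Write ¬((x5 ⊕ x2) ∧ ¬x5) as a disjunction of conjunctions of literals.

¬((x5 ⊕ x2) ∧ ¬x5)
≡ ¬((x5 ∧ ¬x2 ∨ ¬x5 ∧ x2) ∧ ¬x5)
≡ ¬(x5 ∧ ¬x2 ∨ ¬x5 ∧ x2) ∨ ¬¬x5
≡ ¬(x5 ∧ ¬x2) ∧ ¬(¬x5 ∧ x2) ∨ ¬¬x5
≡ (¬x5 ∨ ¬¬x2) ∧ ¬(¬x5 ∧ x2) ∨ ¬¬x5
≡ (¬x5 ∨ x2) ∧ ¬(¬x5 ∧ x2) ∨ ¬¬x5
≡ (¬x5 ∨ x2) ∧ (¬¬x5 ∨ ¬x2) ∨ ¬¬x5
≡ (¬x5 ∨ x2) ∧ (x5 ∨ ¬x2) ∨ ¬¬x5
≡ (¬x5 ∨ x2) ∧ (x5 ∨ ¬x2) ∨ x5
≡ ¬x5 ∧ x5 ∨ ¬x5 ∧ ¬x2 ∨ x2 ∧ x5 ∨ x2 ∧ ¬x2 ∨ x5
≡ ¬x5 ∧ ¬x2 ∨ x5

¬x5 ∧ ¬x2 ∨ x5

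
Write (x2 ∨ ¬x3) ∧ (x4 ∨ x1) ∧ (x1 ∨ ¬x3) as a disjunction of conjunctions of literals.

(x2 ∨ ¬x3) ∧ (x4 ∨ x1) ∧ (x1 ∨ ¬x3)
≡ (x2 ∧ x4 ∧ x1) ∨ (x2 ∧ x4 ∧ ¬x3) ∨ (x2 ∧ x1 ∧ x1) ∨ (x2 ∧ x1 ∧ ¬x3) ∨ (¬x3 ∧ x4 ∧ x1) ∨ (¬x3 ∧ x4 ∧ ¬x3) ∨ (¬x3 ∧ x1 ∧ x1) ∨ (¬x3 ∧ x1 ∧ ¬x3)
≡ (x2 ∧ x1) ∨ (¬x3 ∧ x4) ∨ (¬x3 ∧ x1)

(x2 ∧ x1) ∨ (¬x3 ∧ x4) ∨ (¬x3 ∧ x1)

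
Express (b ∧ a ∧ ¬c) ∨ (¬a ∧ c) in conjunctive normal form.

(b ∨ ¬a) ∧ (b ∨ c) ∧ (a ∨ c) ∧ (¬c ∨ ¬a)

(b ∧ a ∧ ¬c) ∨ (¬a ∧ c)
= (b ∨ ¬a) ∧ (b ∨ c) ∧ (a ∨ ¬a) ∧ (a ∨ c) ∧ (¬c ∨ ¬a) ∧ (¬c ∨ c)
= (b ∨ ¬a) ∧ (b ∨ c) ∧ (a ∨ c) ∧ (¬c ∨ ¬a)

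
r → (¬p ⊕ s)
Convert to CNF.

r → (¬p ⊕ s)
= ¬r ∨ (¬p ⊕ s)   — eliminate →
= ¬r ∨ ((¬p ∨ s) ∧ ¬(¬p ∧ s))   — expand ⊕
= ¬r ∨ ((¬p ∨ s) ∧ (¬¬p ∨ ¬s))   — De Morgan
= ¬r ∨ ((¬p ∨ s) ∧ (p ∨ ¬s))   — double negation
= (¬r ∨ ¬p ∨ s) ∧ (¬r ∨ p ∨ ¬s)   — distribute ∨ over ∧

(¬r ∨ ¬p ∨ s) ∧ (¬r ∨ p ∨ ¬s)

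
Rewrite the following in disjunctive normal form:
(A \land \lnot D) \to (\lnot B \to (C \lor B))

\lnot A \lor D \lor B \lor C

(A \land \lnot D) \to (\lnot B \to (C \lor B))
≡ \lnot (A \land \lnot D) \lor (\lnot B \to (C \lor B))
≡ \lnot (A \land \lnot D) \lor \lnot \lnot B \lor C \lor B
≡ \lnot A \lor \lnot \lnot D \lor \lnot \lnot B \lor C \lor B
≡ \lnot A \lor D \lor \lnot \lnot B \lor C \lor B
≡ \lnot A \lor D \lor B \lor C \lor B
≡ \lnot A \lor D \lor B \lor C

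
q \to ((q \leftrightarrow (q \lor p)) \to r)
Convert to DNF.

\lnot q \lor r

q \to ((q \leftrightarrow (q \lor p)) \to r)
⇔ \lnot q \lor ((q \leftrightarrow (q \lor p)) \to r)   — eliminate \to
⇔ \lnot q \lor \lnot (q \leftrightarrow (q \lor p)) \lor r   — eliminate \to
⇔ \lnot q \lor \lnot ((q \to (q \lor p)) \land ((q \lor p) \to q)) \lor r   — eliminate \leftrightarrow
⇔ \lnot q \lor \lnot ((\lnot q \lor q \lor p) \land ((q \lor p) \to q)) \lor r   — eliminate \to
⇔ \lnot q \lor \lnot ((\lnot q \lor q \lor p) \land (\lnot (q \lor p) \lor q)) \lor r   — eliminate \to
⇔ \lnot q \lor \lnot (\lnot q \lor q \lor p) \lor \lnot (\lnot (q \lor p) \lor q) \lor r   — De Morgan
⇔ \lnot q \lor (\lnot \lnot q \land \lnot q \land \lnot p) \lor \lnot (\lnot (q \lor p) \lor q) \lor r   — De Morgan
⇔ \lnot q \lor (q \land \lnot q \land \lnot p) \lor \lnot (\lnot (q \lor p) \lor q) \lor r   — double negation
⇔ \lnot q \lor (q \land \lnot q \land \lnot p) \lor (\lnot \lnot (q \lor p) \land \lnot q) \lor r   — De Morgan
⇔ \lnot q \lor (q \land \lnot q \land \lnot p) \lor ((q \lor p) \land \lnot q) \lor r   — double negation
⇔ \lnot q \lor (q \land \lnot q \land \lnot p) \lor (q \land \lnot q) \lor (p \land \lnot q) \lor r   — distribute \land over \lor
⇔ \lnot q \lor r   — simplify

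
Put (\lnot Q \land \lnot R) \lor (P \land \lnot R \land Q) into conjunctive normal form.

(\lnot Q \land \lnot R) \lor (P \land \lnot R \land Q)
= (\lnot Q \lor P) \land (\lnot Q \lor \lnot R) \land (\lnot Q \lor Q) \land (\lnot R \lor P) \land (\lnot R \lor \lnot R) \land (\lnot R \lor Q)   [distribute \lor over \land]
= (\lnot Q \lor P) \land \lnot R   [simplify]

(\lnot Q \lor P) \land \lnot R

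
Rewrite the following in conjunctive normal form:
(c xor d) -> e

(~c | d | e) & (~d | c | e)

(c xor d) -> e
= ~(c xor d) | e   — eliminate ->
= ~((c | d) & ~(c & d)) | e   — expand xor
= ~(c | d) | ~~(c & d) | e   — De Morgan
= (~c & ~d) | ~~(c & d) | e   — De Morgan
= (~c & ~d) | (c & d) | e   — double negation
= (~c | c | e) & (~c | d | e) & (~d | c | e) & (~d | d | e)   — distribute | over &
= (~c | d | e) & (~d | c | e)   — simplify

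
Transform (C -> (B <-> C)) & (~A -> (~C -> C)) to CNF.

(C -> (B <-> C)) & (~A -> (~C -> C))
⇔ (~C | (B <-> C)) & (~A -> (~C -> C))   (eliminate ->)
⇔ (~C | ((B -> C) & (C -> B))) & (~A -> (~C -> C))   (eliminate <->)
⇔ (~C | ((~B | C) & (C -> B))) & (~A -> (~C -> C))   (eliminate ->)
⇔ (~C | ((~B | C) & (~C | B))) & (~A -> (~C -> C))   (eliminate ->)
⇔ (~C | ((~B | C) & (~C | B))) & (~~A | (~C -> C))   (eliminate ->)
⇔ (~C | ((~B | C) & (~C | B))) & (~~A | ~~C | C)   (eliminate ->)
⇔ (~C | ((~B | C) & (~C | B))) & (A | ~~C | C)   (double negation)
⇔ (~C | ((~B | C) & (~C | B))) & (A | C | C)   (double negation)
⇔ (~C | ~B | C) & (~C | ~C | B) & (A | C | C)   (distribute | over &)
⇔ (~C | B) & (A | C)   (simplify)

(~C | B) & (A | C)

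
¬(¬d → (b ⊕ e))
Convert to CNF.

¬d ∧ (¬b ∨ e) ∧ (¬e ∨ b)

¬(¬d → (b ⊕ e))
⇔ ¬(¬¬d ∨ (b ⊕ e))   [eliminate →]
⇔ ¬(¬¬d ∨ ((b ∨ e) ∧ ¬(b ∧ e)))   [expand ⊕]
⇔ ¬¬¬d ∧ ¬((b ∨ e) ∧ ¬(b ∧ e))   [De Morgan]
⇔ ¬d ∧ ¬((b ∨ e) ∧ ¬(b ∧ e))   [double negation]
⇔ ¬d ∧ (¬(b ∨ e) ∨ ¬¬(b ∧ e))   [De Morgan]
⇔ ¬d ∧ ((¬b ∧ ¬e) ∨ ¬¬(b ∧ e))   [De Morgan]
⇔ ¬d ∧ ((¬b ∧ ¬e) ∨ (b ∧ e))   [double negation]
⇔ ¬d ∧ (¬b ∨ b) ∧ (¬b ∨ e) ∧ (¬e ∨ b) ∧ (¬e ∨ e)   [distribute ∨ over ∧]
⇔ ¬d ∧ (¬b ∨ e) ∧ (¬e ∨ b)   [simplify]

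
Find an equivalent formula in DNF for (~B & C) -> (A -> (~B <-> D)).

B | ~C | ~A | (D & ~B)

(~B & C) -> (A -> (~B <-> D))
≡ ~(~B & C) | (A -> (~B <-> D))   [eliminate ->]
≡ ~(~B & C) | ~A | (~B <-> D)   [eliminate ->]
≡ ~(~B & C) | ~A | ((~B -> D) & (D -> ~B))   [eliminate <->]
≡ ~(~B & C) | ~A | ((~~B | D) & (D -> ~B))   [eliminate ->]
≡ ~(~B & C) | ~A | ((~~B | D) & (~D | ~B))   [eliminate ->]
≡ ~~B | ~C | ~A | ((~~B | D) & (~D | ~B))   [De Morgan]
≡ B | ~C | ~A | ((~~B | D) & (~D | ~B))   [double negation]
≡ B | ~C | ~A | ((B | D) & (~D | ~B))   [double negation]
≡ B | ~C | ~A | (B & ~D) | (B & ~B) | (D & ~D) | (D & ~B)   [distribute & over |]
≡ B | ~C | ~A | (D & ~B)   [simplify]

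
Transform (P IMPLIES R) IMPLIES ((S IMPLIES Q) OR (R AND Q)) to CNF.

(P OR NOT S OR Q) AND (NOT R OR NOT S OR Q)

(P IMPLIES R) IMPLIES ((S IMPLIES Q) OR (R AND Q))
⇔ NOT (P IMPLIES R) OR (S IMPLIES Q) OR (R AND Q)   — eliminate IMPLIES
⇔ NOT (NOT P OR R) OR (S IMPLIES Q) OR (R AND Q)   — eliminate IMPLIES
⇔ NOT (NOT P OR R) OR NOT S OR Q OR (R AND Q)   — eliminate IMPLIES
⇔ (NOT NOT P AND NOT R) OR NOT S OR Q OR (R AND Q)   — De Morgan
⇔ (P AND NOT R) OR NOT S OR Q OR (R AND Q)   — double negation
⇔ (P OR NOT S OR Q OR R) AND (P OR NOT S OR Q OR Q) AND (NOT R OR NOT S OR Q OR R) AND (NOT R OR NOT S OR Q OR Q)   — distribute OR over AND
⇔ (P OR NOT S OR Q) AND (NOT R OR NOT S OR Q)   — simplify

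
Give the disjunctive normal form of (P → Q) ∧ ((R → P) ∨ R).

(¬P ∧ ¬R) ∨ (¬P ∧ R) ∨ (Q ∧ ¬R) ∨ (Q ∧ P) ∨ (Q ∧ R)

(P → Q) ∧ ((R → P) ∨ R)
≡ (¬P ∨ Q) ∧ ((R → P) ∨ R)   [eliminate →]
≡ (¬P ∨ Q) ∧ (¬R ∨ P ∨ R)   [eliminate →]
≡ (¬P ∧ ¬R) ∨ (¬P ∧ P) ∨ (¬P ∧ R) ∨ (Q ∧ ¬R) ∨ (Q ∧ P) ∨ (Q ∧ R)   [distribute ∧ over ∨]
≡ (¬P ∧ ¬R) ∨ (¬P ∧ R) ∨ (Q ∧ ¬R) ∨ (Q ∧ P) ∨ (Q ∧ R)   [simplify]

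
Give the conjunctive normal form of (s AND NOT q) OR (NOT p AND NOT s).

(s OR NOT p) AND (NOT q OR NOT p) AND (NOT q OR NOT s)

(s AND NOT q) OR (NOT p AND NOT s)
≡ (s OR NOT p) AND (s OR NOT s) AND (NOT q OR NOT p) AND (NOT q OR NOT s)   [distribute OR over AND]
≡ (s OR NOT p) AND (NOT q OR NOT p) AND (NOT q OR NOT s)   [simplify]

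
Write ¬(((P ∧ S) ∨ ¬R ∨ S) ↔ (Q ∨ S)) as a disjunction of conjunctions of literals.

¬(((P ∧ S) ∨ ¬R ∨ S) ↔ (Q ∨ S))
= ¬((((P ∧ S) ∨ ¬R ∨ S) → (Q ∨ S)) ∧ ((Q ∨ S) → ((P ∧ S) ∨ ¬R ∨ S)))   — eliminate ↔
= ¬((¬((P ∧ S) ∨ ¬R ∨ S) ∨ Q ∨ S) ∧ ((Q ∨ S) → ((P ∧ S) ∨ ¬R ∨ S)))   — eliminate →
= ¬((¬((P ∧ S) ∨ ¬R ∨ S) ∨ Q ∨ S) ∧ (¬(Q ∨ S) ∨ (P ∧ S) ∨ ¬R ∨ S))   — eliminate →
= ¬(¬((P ∧ S) ∨ ¬R ∨ S) ∨ Q ∨ S) ∨ ¬(¬(Q ∨ S) ∨ (P ∧ S) ∨ ¬R ∨ S)   — De Morgan
= (¬¬((P ∧ S) ∨ ¬R ∨ S) ∧ ¬Q ∧ ¬S) ∨ ¬(¬(Q ∨ S) ∨ (P ∧ S) ∨ ¬R ∨ S)   — De Morgan
= (((P ∧ S) ∨ ¬R ∨ S) ∧ ¬Q ∧ ¬S) ∨ ¬(¬(Q ∨ S) ∨ (P ∧ S) ∨ ¬R ∨ S)   — double negation
= (((P ∧ S) ∨ ¬R ∨ S) ∧ ¬Q ∧ ¬S) ∨ (¬¬(Q ∨ S) ∧ ¬(P ∧ S) ∧ ¬¬R ∧ ¬S)   — De Morgan
= (((P ∧ S) ∨ ¬R ∨ S) ∧ ¬Q ∧ ¬S) ∨ ((Q ∨ S) ∧ ¬(P ∧ S) ∧ ¬¬R ∧ ¬S)   — double negation
= (((P ∧ S) ∨ ¬R ∨ S) ∧ ¬Q ∧ ¬S) ∨ ((Q ∨ S) ∧ (¬P ∨ ¬S) ∧ ¬¬R ∧ ¬S)   — De Morgan
= (((P ∧ S) ∨ ¬R ∨ S) ∧ ¬Q ∧ ¬S) ∨ ((Q ∨ S) ∧ (¬P ∨ ¬S) ∧ R ∧ ¬S)   — double negation
= (P ∧ S ∧ ¬Q ∧ ¬S) ∨ (¬R ∧ ¬Q ∧ ¬S) ∨ (S ∧ ¬Q ∧ ¬S) ∨ (Q ∧ ¬P ∧ R ∧ ¬S) ∨ (Q ∧ ¬S ∧ R ∧ ¬S) ∨ (S ∧ ¬P ∧ R ∧ ¬S) ∨ (S ∧ ¬S ∧ R ∧ ¬S)   — distribute ∧ over ∨
= (¬R ∧ ¬Q ∧ ¬S) ∨ (Q ∧ ¬S ∧ R)   — simplify

(¬R ∧ ¬Q ∧ ¬S) ∨ (Q ∧ ¬S ∧ R)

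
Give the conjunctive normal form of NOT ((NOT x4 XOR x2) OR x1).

(x4 OR x2) AND (NOT x2 OR NOT x4) AND NOT x1

NOT ((NOT x4 XOR x2) OR x1)
= NOT (((NOT x4 OR x2) AND NOT (NOT x4 AND x2)) OR x1)   [expand XOR]
= NOT ((NOT x4 OR x2) AND NOT (NOT x4 AND x2)) AND NOT x1   [De Morgan]
= (NOT (NOT x4 OR x2) OR NOT NOT (NOT x4 AND x2)) AND NOT x1   [De Morgan]
= ((NOT NOT x4 AND NOT x2) OR NOT NOT (NOT x4 AND x2)) AND NOT x1   [De Morgan]
= ((x4 AND NOT x2) OR NOT NOT (NOT x4 AND x2)) AND NOT x1   [double negation]
= ((x4 AND NOT x2) OR (NOT x4 AND x2)) AND NOT x1   [double negation]
= (x4 OR NOT x4) AND (x4 OR x2) AND (NOT x2 OR NOT x4) AND (NOT x2 OR x2) AND NOT x1   [distribute OR over AND]
= (x4 OR x2) AND (NOT x2 OR NOT x4) AND NOT x1   [simplify]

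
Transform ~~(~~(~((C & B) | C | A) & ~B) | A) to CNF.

~~(~~(~((C & B) | C | A) & ~B) | A)
⇔ ~~(~((C & B) | C | A) & ~B) | A   (double negation)
⇔ (~((C & B) | C | A) & ~B) | A   (double negation)
⇔ (~(C & B) & ~C & ~A & ~B) | A   (De Morgan)
⇔ ((~C | ~B) & ~C & ~A & ~B) | A   (De Morgan)
⇔ (~C | ~B | A) & (~C | A) & (~A | A) & (~B | A)   (distribute | over &)
⇔ (~C | A) & (~B | A)   (simplify)

(~C | A) & (~B | A)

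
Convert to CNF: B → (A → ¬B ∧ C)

¬B ∨ ¬A

B → (A → ¬B ∧ C)
≡ ¬B ∨ (A → ¬B ∧ C)   [eliminate →]
≡ ¬B ∨ ¬A ∨ ¬B ∧ C   [eliminate →]
≡ (¬B ∨ ¬A ∨ ¬B) ∧ (¬B ∨ ¬A ∨ C)   [distribute ∨ over ∧]
≡ ¬B ∨ ¬A   [simplify]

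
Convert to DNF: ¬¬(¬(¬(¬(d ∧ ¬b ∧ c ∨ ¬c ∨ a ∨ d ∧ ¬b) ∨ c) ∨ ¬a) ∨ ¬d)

c ∧ a ∨ ¬d

¬¬(¬(¬(¬(d ∧ ¬b ∧ c ∨ ¬c ∨ a ∨ d ∧ ¬b) ∨ c) ∨ ¬a) ∨ ¬d)
≡ ¬(¬(¬(d ∧ ¬b ∧ c ∨ ¬c ∨ a ∨ d ∧ ¬b) ∨ c) ∨ ¬a) ∨ ¬d   — double negation
≡ ¬¬(¬(d ∧ ¬b ∧ c ∨ ¬c ∨ a ∨ d ∧ ¬b) ∨ c) ∧ ¬¬a ∨ ¬d   — De Morgan
≡ (¬(d ∧ ¬b ∧ c ∨ ¬c ∨ a ∨ d ∧ ¬b) ∨ c) ∧ ¬¬a ∨ ¬d   — double negation
≡ (¬(d ∧ ¬b ∧ c) ∧ ¬¬c ∧ ¬a ∧ ¬(d ∧ ¬b) ∨ c) ∧ ¬¬a ∨ ¬d   — De Morgan
≡ ((¬d ∨ ¬¬b ∨ ¬c) ∧ ¬¬c ∧ ¬a ∧ ¬(d ∧ ¬b) ∨ c) ∧ ¬¬a ∨ ¬d   — De Morgan
≡ ((¬d ∨ b ∨ ¬c) ∧ ¬¬c ∧ ¬a ∧ ¬(d ∧ ¬b) ∨ c) ∧ ¬¬a ∨ ¬d   — double negation
≡ ((¬d ∨ b ∨ ¬c) ∧ c ∧ ¬a ∧ ¬(d ∧ ¬b) ∨ c) ∧ ¬¬a ∨ ¬d   — double negation
≡ ((¬d ∨ b ∨ ¬c) ∧ c ∧ ¬a ∧ (¬d ∨ ¬¬b) ∨ c) ∧ ¬¬a ∨ ¬d   — De Morgan
≡ ((¬d ∨ b ∨ ¬c) ∧ c ∧ ¬a ∧ (¬d ∨ b) ∨ c) ∧ ¬¬a ∨ ¬d   — double negation
≡ ((¬d ∨ b ∨ ¬c) ∧ c ∧ ¬a ∧ (¬d ∨ b) ∨ c) ∧ a ∨ ¬d   — double negation
≡ ¬d ∧ c ∧ ¬a ∧ ¬d ∧ a ∨ ¬d ∧ c ∧ ¬a ∧ b ∧ a ∨ b ∧ c ∧ ¬a ∧ ¬d ∧ a ∨ b ∧ c ∧ ¬a ∧ b ∧ a ∨ ¬c ∧ c ∧ ¬a ∧ ¬d ∧ a ∨ ¬c ∧ c ∧ ¬a ∧ b ∧ a ∨ c ∧ a ∨ ¬d   — distribute ∧ over ∨
≡ c ∧ a ∨ ¬d   — simplify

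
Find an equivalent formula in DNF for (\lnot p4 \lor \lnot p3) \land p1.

(\lnot p4 \land p1) \lor (\lnot p3 \land p1)

(\lnot p4 \lor \lnot p3) \land p1
≡ (\lnot p4 \land p1) \lor (\lnot p3 \land p1)   [distribute \land over \lor]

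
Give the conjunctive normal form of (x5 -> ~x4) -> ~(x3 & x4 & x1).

(x5 -> ~x4) -> ~(x3 & x4 & x1)
= ~(x5 -> ~x4) | ~(x3 & x4 & x1)   [eliminate ->]
= ~(~x5 | ~x4) | ~(x3 & x4 & x1)   [eliminate ->]
= (~~x5 & ~~x4) | ~(x3 & x4 & x1)   [De Morgan]
= (x5 & ~~x4) | ~(x3 & x4 & x1)   [double negation]
= (x5 & x4) | ~(x3 & x4 & x1)   [double negation]
= (x5 & x4) | ~x3 | ~x4 | ~x1   [De Morgan]
= (x5 | ~x3 | ~x4 | ~x1) & (x4 | ~x3 | ~x4 | ~x1)   [distribute | over &]
= x5 | ~x3 | ~x4 | ~x1   [simplify]

x5 | ~x3 | ~x4 | ~x1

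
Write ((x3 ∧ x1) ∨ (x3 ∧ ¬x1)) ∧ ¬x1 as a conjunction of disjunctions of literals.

((x3 ∧ x1) ∨ (x3 ∧ ¬x1)) ∧ ¬x1
≡ (x3 ∨ x3) ∧ (x3 ∨ ¬x1) ∧ (x1 ∨ x3) ∧ (x1 ∨ ¬x1) ∧ ¬x1   (distribute ∨ over ∧)
≡ x3 ∧ ¬x1   (simplify)

x3 ∧ ¬x1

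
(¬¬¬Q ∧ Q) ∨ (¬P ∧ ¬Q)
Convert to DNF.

¬P ∧ ¬Q

(¬¬¬Q ∧ Q) ∨ (¬P ∧ ¬Q)
≡ (¬Q ∧ Q) ∨ (¬P ∧ ¬Q)   [double negation]
≡ ¬P ∧ ¬Q   [simplify]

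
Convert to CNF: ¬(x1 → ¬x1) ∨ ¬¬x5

x1 ∨ x5

¬(x1 → ¬x1) ∨ ¬¬x5
≡ ¬(¬x1 ∨ ¬x1) ∨ ¬¬x5   [eliminate →]
≡ (¬¬x1 ∧ ¬¬x1) ∨ ¬¬x5   [De Morgan]
≡ (x1 ∧ ¬¬x1) ∨ ¬¬x5   [double negation]
≡ (x1 ∧ x1) ∨ ¬¬x5   [double negation]
≡ (x1 ∧ x1) ∨ x5   [double negation]
≡ (x1 ∨ x5) ∧ (x1 ∨ x5)   [distribute ∨ over ∧]
≡ x1 ∨ x5   [simplify]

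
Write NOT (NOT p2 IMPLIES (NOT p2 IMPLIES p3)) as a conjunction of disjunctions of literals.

NOT (NOT p2 IMPLIES (NOT p2 IMPLIES p3))
≡ NOT (NOT NOT p2 OR (NOT p2 IMPLIES p3))
≡ NOT (NOT NOT p2 OR NOT NOT p2 OR p3)
≡ NOT NOT NOT p2 AND NOT NOT NOT p2 AND NOT p3
≡ NOT p2 AND NOT NOT NOT p2 AND NOT p3
≡ NOT p2 AND NOT p2 AND NOT p3
≡ NOT p2 AND NOT p3

NOT p2 AND NOT p3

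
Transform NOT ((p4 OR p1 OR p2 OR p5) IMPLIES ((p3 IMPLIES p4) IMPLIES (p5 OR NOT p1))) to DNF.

NOT ((p4 OR p1 OR p2 OR p5) IMPLIES ((p3 IMPLIES p4) IMPLIES (p5 OR NOT p1)))
⇔ NOT (NOT (p4 OR p1 OR p2 OR p5) OR ((p3 IMPLIES p4) IMPLIES (p5 OR NOT p1)))   [eliminate IMPLIES]
⇔ NOT (NOT (p4 OR p1 OR p2 OR p5) OR NOT (p3 IMPLIES p4) OR p5 OR NOT p1)   [eliminate IMPLIES]
⇔ NOT (NOT (p4 OR p1 OR p2 OR p5) OR NOT (NOT p3 OR p4) OR p5 OR NOT p1)   [eliminate IMPLIES]
⇔ NOT NOT (p4 OR p1 OR p2 OR p5) AND NOT NOT (NOT p3 OR p4) AND NOT p5 AND NOT NOT p1   [De Morgan]
⇔ (p4 OR p1 OR p2 OR p5) AND NOT NOT (NOT p3 OR p4) AND NOT p5 AND NOT NOT p1   [double negation]
⇔ (p4 OR p1 OR p2 OR p5) AND (NOT p3 OR p4) AND NOT p5 AND NOT NOT p1   [double negation]
⇔ (p4 OR p1 OR p2 OR p5) AND (NOT p3 OR p4) AND NOT p5 AND p1   [double negation]
⇔ (p4 AND NOT p3 AND NOT p5 AND p1) OR (p4 AND p4 AND NOT p5 AND p1) OR (p1 AND NOT p3 AND NOT p5 AND p1) OR (p1 AND p4 AND NOT p5 AND p1) OR (p2 AND NOT p3 AND NOT p5 AND p1) OR (p2 AND p4 AND NOT p5 AND p1) OR (p5 AND NOT p3 AND NOT p5 AND p1) OR (p5 AND p4 AND NOT p5 AND p1)   [distribute AND over OR]
⇔ (p4 AND NOT p5 AND p1) OR (p1 AND NOT p3 AND NOT p5)   [simplify]

(p4 AND NOT p5 AND p1) OR (p1 AND NOT p3 AND NOT p5)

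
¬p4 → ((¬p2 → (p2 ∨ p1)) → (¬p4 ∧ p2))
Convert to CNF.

p4 ∨ ¬p1 ∨ p2

¬p4 → ((¬p2 → (p2 ∨ p1)) → (¬p4 ∧ p2))
= ¬¬p4 ∨ ((¬p2 → (p2 ∨ p1)) → (¬p4 ∧ p2))   [eliminate →]
= ¬¬p4 ∨ ¬(¬p2 → (p2 ∨ p1)) ∨ (¬p4 ∧ p2)   [eliminate →]
= ¬¬p4 ∨ ¬(¬¬p2 ∨ p2 ∨ p1) ∨ (¬p4 ∧ p2)   [eliminate →]
= p4 ∨ ¬(¬¬p2 ∨ p2 ∨ p1) ∨ (¬p4 ∧ p2)   [double negation]
= p4 ∨ (¬¬¬p2 ∧ ¬p2 ∧ ¬p1) ∨ (¬p4 ∧ p2)   [De Morgan]
= p4 ∨ (¬p2 ∧ ¬p2 ∧ ¬p1) ∨ (¬p4 ∧ p2)   [double negation]
= (p4 ∨ ¬p2 ∨ ¬p4) ∧ (p4 ∨ ¬p2 ∨ p2) ∧ (p4 ∨ ¬p2 ∨ ¬p4) ∧ (p4 ∨ ¬p2 ∨ p2) ∧ (p4 ∨ ¬p1 ∨ ¬p4) ∧ (p4 ∨ ¬p1 ∨ p2)   [distribute ∨ over ∧]
= p4 ∨ ¬p1 ∨ p2   [simplify]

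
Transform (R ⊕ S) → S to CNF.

¬R ∨ S

(R ⊕ S) → S
= ¬(R ⊕ S) ∨ S   [eliminate →]
= ¬((R ∨ S) ∧ ¬(R ∧ S)) ∨ S   [expand ⊕]
= ¬(R ∨ S) ∨ ¬¬(R ∧ S) ∨ S   [De Morgan]
= (¬R ∧ ¬S) ∨ ¬¬(R ∧ S) ∨ S   [De Morgan]
= (¬R ∧ ¬S) ∨ (R ∧ S) ∨ S   [double negation]
= (¬R ∨ R ∨ S) ∧ (¬R ∨ S ∨ S) ∧ (¬S ∨ R ∨ S) ∧ (¬S ∨ S ∨ S)   [distribute ∨ over ∧]
= ¬R ∨ S   [simplify]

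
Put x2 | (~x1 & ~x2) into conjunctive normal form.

x2 | ~x1

x2 | (~x1 & ~x2)
= (x2 | ~x1) & (x2 | ~x2)   [distribute | over &]
= x2 | ~x1   [simplify]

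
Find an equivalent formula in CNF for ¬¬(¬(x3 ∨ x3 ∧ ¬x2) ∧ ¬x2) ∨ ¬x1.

¬¬(¬(x3 ∨ x3 ∧ ¬x2) ∧ ¬x2) ∨ ¬x1
⇔ ¬(x3 ∨ x3 ∧ ¬x2) ∧ ¬x2 ∨ ¬x1
⇔ ¬x3 ∧ ¬(x3 ∧ ¬x2) ∧ ¬x2 ∨ ¬x1
⇔ ¬x3 ∧ (¬x3 ∨ ¬¬x2) ∧ ¬x2 ∨ ¬x1
⇔ ¬x3 ∧ (¬x3 ∨ x2) ∧ ¬x2 ∨ ¬x1
⇔ (¬x3 ∨ ¬x1) ∧ (¬x3 ∨ x2 ∨ ¬x1) ∧ (¬x2 ∨ ¬x1)
⇔ (¬x3 ∨ ¬x1) ∧ (¬x2 ∨ ¬x1)

(¬x3 ∨ ¬x1) ∧ (¬x2 ∨ ¬x1)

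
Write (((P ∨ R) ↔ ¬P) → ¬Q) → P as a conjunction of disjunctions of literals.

(((P ∨ R) ↔ ¬P) → ¬Q) → P
⇔ ¬(((P ∨ R) ↔ ¬P) → ¬Q) ∨ P   (eliminate →)
⇔ ¬(¬((P ∨ R) ↔ ¬P) ∨ ¬Q) ∨ P   (eliminate →)
⇔ ¬(¬(((P ∨ R) → ¬P) ∧ (¬P → (P ∨ R))) ∨ ¬Q) ∨ P   (eliminate ↔)
⇔ ¬(¬((¬(P ∨ R) ∨ ¬P) ∧ (¬P → (P ∨ R))) ∨ ¬Q) ∨ P   (eliminate →)
⇔ ¬(¬((¬(P ∨ R) ∨ ¬P) ∧ (¬¬P ∨ P ∨ R)) ∨ ¬Q) ∨ P   (eliminate →)
⇔ (¬¬((¬(P ∨ R) ∨ ¬P) ∧ (¬¬P ∨ P ∨ R)) ∧ ¬¬Q) ∨ P   (De Morgan)
⇔ ((¬(P ∨ R) ∨ ¬P) ∧ (¬¬P ∨ P ∨ R) ∧ ¬¬Q) ∨ P   (double negation)
⇔ (((¬P ∧ ¬R) ∨ ¬P) ∧ (¬¬P ∨ P ∨ R) ∧ ¬¬Q) ∨ P   (De Morgan)
⇔ (((¬P ∧ ¬R) ∨ ¬P) ∧ (P ∨ P ∨ R) ∧ ¬¬Q) ∨ P   (double negation)
⇔ (((¬P ∧ ¬R) ∨ ¬P) ∧ (P ∨ P ∨ R) ∧ Q) ∨ P   (double negation)
⇔ (¬P ∨ ¬P ∨ P) ∧ (¬R ∨ ¬P ∨ P) ∧ (P ∨ P ∨ R ∨ P) ∧ (Q ∨ P)   (distribute ∨ over ∧)
⇔ (P ∨ R) ∧ (Q ∨ P)   (simplify)

(P ∨ R) ∧ (Q ∨ P)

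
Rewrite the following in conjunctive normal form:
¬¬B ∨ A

B ∨ A

¬¬B ∨ A
≡ B ∨ A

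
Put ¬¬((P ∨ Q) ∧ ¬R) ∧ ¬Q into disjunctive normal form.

P ∧ ¬R ∧ ¬Q

¬¬((P ∨ Q) ∧ ¬R) ∧ ¬Q
≡ (P ∨ Q) ∧ ¬R ∧ ¬Q   — double negation
≡ (P ∧ ¬R ∧ ¬Q) ∨ (Q ∧ ¬R ∧ ¬Q)   — distribute ∧ over ∨
≡ P ∧ ¬R ∧ ¬Q   — simplify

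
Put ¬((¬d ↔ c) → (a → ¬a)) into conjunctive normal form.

¬((¬d ↔ c) → (a → ¬a))
≡ ¬(¬(¬d ↔ c) ∨ (a → ¬a))   [eliminate →]
≡ ¬(¬((¬d → c) ∧ (c → ¬d)) ∨ (a → ¬a))   [eliminate ↔]
≡ ¬(¬((¬¬d ∨ c) ∧ (c → ¬d)) ∨ (a → ¬a))   [eliminate →]
≡ ¬(¬((¬¬d ∨ c) ∧ (¬c ∨ ¬d)) ∨ (a → ¬a))   [eliminate →]
≡ ¬(¬((¬¬d ∨ c) ∧ (¬c ∨ ¬d)) ∨ ¬a ∨ ¬a)   [eliminate →]
≡ ¬¬((¬¬d ∨ c) ∧ (¬c ∨ ¬d)) ∧ ¬¬a ∧ ¬¬a   [De Morgan]
≡ (¬¬d ∨ c) ∧ (¬c ∨ ¬d) ∧ ¬¬a ∧ ¬¬a   [double negation]
≡ (d ∨ c) ∧ (¬c ∨ ¬d) ∧ ¬¬a ∧ ¬¬a   [double negation]
≡ (d ∨ c) ∧ (¬c ∨ ¬d) ∧ a ∧ ¬¬a   [double negation]
≡ (d ∨ c) ∧ (¬c ∨ ¬d) ∧ a ∧ a   [double negation]
≡ (d ∨ c) ∧ (¬c ∨ ¬d) ∧ a   [simplify]

(d ∨ c) ∧ (¬c ∨ ¬d) ∧ a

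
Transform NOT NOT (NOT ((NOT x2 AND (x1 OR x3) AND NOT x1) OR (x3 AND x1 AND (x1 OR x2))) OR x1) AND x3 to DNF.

(x2 AND NOT x1 AND x3) OR (x1 AND x3)

NOT NOT (NOT ((NOT x2 AND (x1 OR x3) AND NOT x1) OR (x3 AND x1 AND (x1 OR x2))) OR x1) AND x3
⇔ (NOT ((NOT x2 AND (x1 OR x3) AND NOT x1) OR (x3 AND x1 AND (x1 OR x2))) OR x1) AND x3   (double negation)
⇔ ((NOT (NOT x2 AND (x1 OR x3) AND NOT x1) AND NOT (x3 AND x1 AND (x1 OR x2))) OR x1) AND x3   (De Morgan)
⇔ (((NOT NOT x2 OR NOT (x1 OR x3) OR NOT NOT x1) AND NOT (x3 AND x1 AND (x1 OR x2))) OR x1) AND x3   (De Morgan)
⇔ (((x2 OR NOT (x1 OR x3) OR NOT NOT x1) AND NOT (x3 AND x1 AND (x1 OR x2))) OR x1) AND x3   (double negation)
⇔ (((x2 OR (NOT x1 AND NOT x3) OR NOT NOT x1) AND NOT (x3 AND x1 AND (x1 OR x2))) OR x1) AND x3   (De Morgan)
⇔ (((x2 OR (NOT x1 AND NOT x3) OR x1) AND NOT (x3 AND x1 AND (x1 OR x2))) OR x1) AND x3   (double negation)
⇔ (((x2 OR (NOT x1 AND NOT x3) OR x1) AND (NOT x3 OR NOT x1 OR NOT (x1 OR x2))) OR x1) AND x3   (De Morgan)
⇔ (((x2 OR (NOT x1 AND NOT x3) OR x1) AND (NOT x3 OR NOT x1 OR (NOT x1 AND NOT x2))) OR x1) AND x3   (De Morgan)
⇔ (x2 AND NOT x3 AND x3) OR (x2 AND NOT x1 AND x3) OR (x2 AND NOT x1 AND NOT x2 AND x3) OR (NOT x1 AND NOT x3 AND NOT x3 AND x3) OR (NOT x1 AND NOT x3 AND NOT x1 AND x3) OR (NOT x1 AND NOT x3 AND NOT x1 AND NOT x2 AND x3) OR (x1 AND NOT x3 AND x3) OR (x1 AND NOT x1 AND x3) OR (x1 AND NOT x1 AND NOT x2 AND x3) OR (x1 AND x3)   (distribute AND over OR)
⇔ (x2 AND NOT x1 AND x3) OR (x1 AND x3)   (simplify)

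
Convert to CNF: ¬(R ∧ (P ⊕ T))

¬(R ∧ (P ⊕ T))
= ¬(R ∧ (P ∨ T) ∧ ¬(P ∧ T))   (expand ⊕)
= ¬R ∨ ¬(P ∨ T) ∨ ¬¬(P ∧ T)   (De Morgan)
= ¬R ∨ (¬P ∧ ¬T) ∨ ¬¬(P ∧ T)   (De Morgan)
= ¬R ∨ (¬P ∧ ¬T) ∨ (P ∧ T)   (double negation)
= (¬R ∨ ¬P ∨ P) ∧ (¬R ∨ ¬P ∨ T) ∧ (¬R ∨ ¬T ∨ P) ∧ (¬R ∨ ¬T ∨ T)   (distribute ∨ over ∧)
= (¬R ∨ ¬P ∨ T) ∧ (¬R ∨ ¬T ∨ P)   (simplify)

(¬R ∨ ¬P ∨ T) ∧ (¬R ∨ ¬T ∨ P)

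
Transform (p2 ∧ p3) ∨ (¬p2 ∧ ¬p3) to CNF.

(p2 ∧ p3) ∨ (¬p2 ∧ ¬p3)
≡ (p2 ∨ ¬p2) ∧ (p2 ∨ ¬p3) ∧ (p3 ∨ ¬p2) ∧ (p3 ∨ ¬p3)   (distribute ∨ over ∧)
≡ (p2 ∨ ¬p3) ∧ (p3 ∨ ¬p2)   (simplify)

(p2 ∨ ¬p3) ∧ (p3 ∨ ¬p2)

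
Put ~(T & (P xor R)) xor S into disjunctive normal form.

(~T & ~S) | (~P & ~R & ~S) | (R & P & ~S) | (T & P & ~R & S) | (T & ~P & R & S)

~(T & (P xor R)) xor S
= (~(T & (P xor R)) & ~S) | (~~(T & (P xor R)) & S)   (expand xor)
= (~(T & ((P & ~R) | (~P & R))) & ~S) | (~~(T & (P xor R)) & S)   (expand xor)
= (~(T & ((P & ~R) | (~P & R))) & ~S) | (~~(T & ((P & ~R) | (~P & R))) & S)   (expand xor)
= ((~T | ~((P & ~R) | (~P & R))) & ~S) | (~~(T & ((P & ~R) | (~P & R))) & S)   (De Morgan)
= ((~T | (~(P & ~R) & ~(~P & R))) & ~S) | (~~(T & ((P & ~R) | (~P & R))) & S)   (De Morgan)
= ((~T | ((~P | ~~R) & ~(~P & R))) & ~S) | (~~(T & ((P & ~R) | (~P & R))) & S)   (De Morgan)
= ((~T | ((~P | R) & ~(~P & R))) & ~S) | (~~(T & ((P & ~R) | (~P & R))) & S)   (double negation)
= ((~T | ((~P | R) & (~~P | ~R))) & ~S) | (~~(T & ((P & ~R) | (~P & R))) & S)   (De Morgan)
= ((~T | ((~P | R) & (P | ~R))) & ~S) | (~~(T & ((P & ~R) | (~P & R))) & S)   (double negation)
= ((~T | ((~P | R) & (P | ~R))) & ~S) | (T & ((P & ~R) | (~P & R)) & S)   (double negation)
= (~T & ~S) | (~P & P & ~S) | (~P & ~R & ~S) | (R & P & ~S) | (R & ~R & ~S) | (T & P & ~R & S) | (T & ~P & R & S)   (distribute & over |)
= (~T & ~S) | (~P & ~R & ~S) | (R & P & ~S) | (T & P & ~R & S) | (T & ~P & R & S)   (simplify)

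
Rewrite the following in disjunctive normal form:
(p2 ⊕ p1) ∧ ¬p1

p2 ∧ ¬p1

(p2 ⊕ p1) ∧ ¬p1
= (p2 ∧ ¬p1 ∨ ¬p2 ∧ p1) ∧ ¬p1   [expand ⊕]
= p2 ∧ ¬p1 ∧ ¬p1 ∨ ¬p2 ∧ p1 ∧ ¬p1   [distribute ∧ over ∨]
= p2 ∧ ¬p1   [simplify]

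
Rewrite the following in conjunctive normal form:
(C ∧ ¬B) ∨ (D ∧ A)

(C ∨ D) ∧ (C ∨ A) ∧ (¬B ∨ D) ∧ (¬B ∨ A)

(C ∧ ¬B) ∨ (D ∧ A)
⇔ (C ∨ D) ∧ (C ∨ A) ∧ (¬B ∨ D) ∧ (¬B ∨ A)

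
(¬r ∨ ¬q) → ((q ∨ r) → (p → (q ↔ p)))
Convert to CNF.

q ∨ ¬r ∨ ¬p

(¬r ∨ ¬q) → ((q ∨ r) → (p → (q ↔ p)))
⇔ ¬(¬r ∨ ¬q) ∨ ((q ∨ r) → (p → (q ↔ p)))
⇔ ¬(¬r ∨ ¬q) ∨ ¬(q ∨ r) ∨ (p → (q ↔ p))
⇔ ¬(¬r ∨ ¬q) ∨ ¬(q ∨ r) ∨ ¬p ∨ (q ↔ p)
⇔ ¬(¬r ∨ ¬q) ∨ ¬(q ∨ r) ∨ ¬p ∨ ((q → p) ∧ (p → q))
⇔ ¬(¬r ∨ ¬q) ∨ ¬(q ∨ r) ∨ ¬p ∨ ((¬q ∨ p) ∧ (p → q))
⇔ ¬(¬r ∨ ¬q) ∨ ¬(q ∨ r) ∨ ¬p ∨ ((¬q ∨ p) ∧ (¬p ∨ q))
⇔ (¬¬r ∧ ¬¬q) ∨ ¬(q ∨ r) ∨ ¬p ∨ ((¬q ∨ p) ∧ (¬p ∨ q))
⇔ (r ∧ ¬¬q) ∨ ¬(q ∨ r) ∨ ¬p ∨ ((¬q ∨ p) ∧ (¬p ∨ q))
⇔ (r ∧ q) ∨ ¬(q ∨ r) ∨ ¬p ∨ ((¬q ∨ p) ∧ (¬p ∨ q))
⇔ (r ∧ q) ∨ (¬q ∧ ¬r) ∨ ¬p ∨ ((¬q ∨ p) ∧ (¬p ∨ q))
⇔ (r ∨ ¬q ∨ ¬p ∨ ¬q ∨ p) ∧ (r ∨ ¬q ∨ ¬p ∨ ¬p ∨ q) ∧ (r ∨ ¬r ∨ ¬p ∨ ¬q ∨ p) ∧ (r ∨ ¬r ∨ ¬p ∨ ¬p ∨ q) ∧ (q ∨ ¬q ∨ ¬p ∨ ¬q ∨ p) ∧ (q ∨ ¬q ∨ ¬p ∨ ¬p ∨ q) ∧ (q ∨ ¬r ∨ ¬p ∨ ¬q ∨ p) ∧ (q ∨ ¬r ∨ ¬p ∨ ¬p ∨ q)
⇔ q ∨ ¬r ∨ ¬p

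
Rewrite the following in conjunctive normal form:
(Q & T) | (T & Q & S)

(Q & T) | (T & Q & S)
⇔ (Q | T) & (Q | Q) & (Q | S) & (T | T) & (T | Q) & (T | S)   [distribute | over &]
⇔ Q & T   [simplify]

Q & T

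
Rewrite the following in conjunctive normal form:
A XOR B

A XOR B
≡ (A OR B) AND NOT (A AND B)
≡ (A OR B) AND (NOT A OR NOT B)

(A OR B) AND (NOT A OR NOT B)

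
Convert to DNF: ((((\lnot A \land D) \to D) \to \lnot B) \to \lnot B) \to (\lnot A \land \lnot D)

\lnot A \land \lnot D

((((\lnot A \land D) \to D) \to \lnot B) \to \lnot B) \to (\lnot A \land \lnot D)
≡ \lnot ((((\lnot A \land D) \to D) \to \lnot B) \to \lnot B) \lor (\lnot A \land \lnot D)   [eliminate \to]
≡ \lnot (\lnot (((\lnot A \land D) \to D) \to \lnot B) \lor \lnot B) \lor (\lnot A \land \lnot D)   [eliminate \to]
≡ \lnot (\lnot (\lnot ((\lnot A \land D) \to D) \lor \lnot B) \lor \lnot B) \lor (\lnot A \land \lnot D)   [eliminate \to]
≡ \lnot (\lnot (\lnot (\lnot (\lnot A \land D) \lor D) \lor \lnot B) \lor \lnot B) \lor (\lnot A \land \lnot D)   [eliminate \to]
≡ (\lnot \lnot (\lnot (\lnot (\lnot A \land D) \lor D) \lor \lnot B) \land \lnot \lnot B) \lor (\lnot A \land \lnot D)   [De Morgan]
≡ ((\lnot (\lnot (\lnot A \land D) \lor D) \lor \lnot B) \land \lnot \lnot B) \lor (\lnot A \land \lnot D)   [double negation]
≡ (((\lnot \lnot (\lnot A \land D) \land \lnot D) \lor \lnot B) \land \lnot \lnot B) \lor (\lnot A \land \lnot D)   [De Morgan]
≡ (((\lnot A \land D \land \lnot D) \lor \lnot B) \land \lnot \lnot B) \lor (\lnot A \land \lnot D)   [double negation]
≡ (((\lnot A \land D \land \lnot D) \lor \lnot B) \land B) \lor (\lnot A \land \lnot D)   [double negation]
≡ (\lnot A \land D \land \lnot D \land B) \lor (\lnot B \land B) \lor (\lnot A \land \lnot D)   [distribute \land over \lor]
≡ \lnot A \land \lnot D   [simplify]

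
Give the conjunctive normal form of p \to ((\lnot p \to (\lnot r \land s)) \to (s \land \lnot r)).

(\lnot p \lor s) \land (\lnot p \lor \lnot r)

p \to ((\lnot p \to (\lnot r \land s)) \to (s \land \lnot r))
≡ \lnot p \lor ((\lnot p \to (\lnot r \land s)) \to (s \land \lnot r))   (eliminate \to)
≡ \lnot p \lor \lnot (\lnot p \to (\lnot r \land s)) \lor (s \land \lnot r)   (eliminate \to)
≡ \lnot p \lor \lnot (\lnot \lnot p \lor (\lnot r \land s)) \lor (s \land \lnot r)   (eliminate \to)
≡ \lnot p \lor (\lnot \lnot \lnot p \land \lnot (\lnot r \land s)) \lor (s \land \lnot r)   (De Morgan)
≡ \lnot p \lor (\lnot p \land \lnot (\lnot r \land s)) \lor (s \land \lnot r)   (double negation)
≡ \lnot p \lor (\lnot p \land (\lnot \lnot r \lor \lnot s)) \lor (s \land \lnot r)   (De Morgan)
≡ \lnot p \lor (\lnot p \land (r \lor \lnot s)) \lor (s \land \lnot r)   (double negation)
≡ (\lnot p \lor \lnot p \lor s) \land (\lnot p \lor \lnot p \lor \lnot r) \land (\lnot p \lor r \lor \lnot s \lor s) \land (\lnot p \lor r \lor \lnot s \lor \lnot r)   (distribute \lor over \land)
≡ (\lnot p \lor s) \land (\lnot p \lor \lnot r)   (simplify)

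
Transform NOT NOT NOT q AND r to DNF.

NOT NOT NOT q AND r
= NOT q AND r   [double negation]

NOT q AND r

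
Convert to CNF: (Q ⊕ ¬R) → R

(Q ⊕ ¬R) → R
≡ ¬(Q ⊕ ¬R) ∨ R   (eliminate →)
≡ ¬((Q ∨ ¬R) ∧ ¬(Q ∧ ¬R)) ∨ R   (expand ⊕)
≡ ¬(Q ∨ ¬R) ∨ ¬¬(Q ∧ ¬R) ∨ R   (De Morgan)
≡ (¬Q ∧ ¬¬R) ∨ ¬¬(Q ∧ ¬R) ∨ R   (De Morgan)
≡ (¬Q ∧ R) ∨ ¬¬(Q ∧ ¬R) ∨ R   (double negation)
≡ (¬Q ∧ R) ∨ (Q ∧ ¬R) ∨ R   (double negation)
≡ (¬Q ∨ Q ∨ R) ∧ (¬Q ∨ ¬R ∨ R) ∧ (R ∨ Q ∨ R) ∧ (R ∨ ¬R ∨ R)   (distribute ∨ over ∧)
≡ R ∨ Q   (simplify)

R ∨ Q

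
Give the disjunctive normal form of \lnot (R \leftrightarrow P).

\lnot (R \leftrightarrow P)
⇔ \lnot ((R \to P) \land (P \to R))   [eliminate \leftrightarrow]
⇔ \lnot ((\lnot R \lor P) \land (P \to R))   [eliminate \to]
⇔ \lnot ((\lnot R \lor P) \land (\lnot P \lor R))   [eliminate \to]
⇔ \lnot (\lnot R \lor P) \lor \lnot (\lnot P \lor R)   [De Morgan]
⇔ (\lnot \lnot R \land \lnot P) \lor \lnot (\lnot P \lor R)   [De Morgan]
⇔ (R \land \lnot P) \lor \lnot (\lnot P \lor R)   [double negation]
⇔ (R \land \lnot P) \lor (\lnot \lnot P \land \lnot R)   [De Morgan]
⇔ (R \land \lnot P) \lor (P \land \lnot R)   [double negation]

(R \land \lnot P) \lor (P \land \lnot R)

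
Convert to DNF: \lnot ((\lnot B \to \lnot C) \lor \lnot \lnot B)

\lnot B \land C

\lnot ((\lnot B \to \lnot C) \lor \lnot \lnot B)
= \lnot (\lnot \lnot B \lor \lnot C \lor \lnot \lnot B)   [eliminate \to]
= \lnot \lnot \lnot B \land \lnot \lnot C \land \lnot \lnot \lnot B   [De Morgan]
= \lnot B \land \lnot \lnot C \land \lnot \lnot \lnot B   [double negation]
= \lnot B \land C \land \lnot \lnot \lnot B   [double negation]
= \lnot B \land C \land \lnot B   [double negation]
= \lnot B \land C   [simplify]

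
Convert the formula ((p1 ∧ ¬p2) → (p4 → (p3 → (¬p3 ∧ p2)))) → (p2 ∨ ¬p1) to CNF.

((p1 ∧ ¬p2) → (p4 → (p3 → (¬p3 ∧ p2)))) → (p2 ∨ ¬p1)
= ¬((p1 ∧ ¬p2) → (p4 → (p3 → (¬p3 ∧ p2)))) ∨ p2 ∨ ¬p1   [eliminate →]
= ¬(¬(p1 ∧ ¬p2) ∨ (p4 → (p3 → (¬p3 ∧ p2)))) ∨ p2 ∨ ¬p1   [eliminate →]
= ¬(¬(p1 ∧ ¬p2) ∨ ¬p4 ∨ (p3 → (¬p3 ∧ p2))) ∨ p2 ∨ ¬p1   [eliminate →]
= ¬(¬(p1 ∧ ¬p2) ∨ ¬p4 ∨ ¬p3 ∨ (¬p3 ∧ p2)) ∨ p2 ∨ ¬p1   [eliminate →]
= (¬¬(p1 ∧ ¬p2) ∧ ¬¬p4 ∧ ¬¬p3 ∧ ¬(¬p3 ∧ p2)) ∨ p2 ∨ ¬p1   [De Morgan]
= (p1 ∧ ¬p2 ∧ ¬¬p4 ∧ ¬¬p3 ∧ ¬(¬p3 ∧ p2)) ∨ p2 ∨ ¬p1   [double negation]
= (p1 ∧ ¬p2 ∧ p4 ∧ ¬¬p3 ∧ ¬(¬p3 ∧ p2)) ∨ p2 ∨ ¬p1   [double negation]
= (p1 ∧ ¬p2 ∧ p4 ∧ p3 ∧ ¬(¬p3 ∧ p2)) ∨ p2 ∨ ¬p1   [double negation]
= (p1 ∧ ¬p2 ∧ p4 ∧ p3 ∧ (¬¬p3 ∨ ¬p2)) ∨ p2 ∨ ¬p1   [De Morgan]
= (p1 ∧ ¬p2 ∧ p4 ∧ p3 ∧ (p3 ∨ ¬p2)) ∨ p2 ∨ ¬p1   [double negation]
= (p1 ∨ p2 ∨ ¬p1) ∧ (¬p2 ∨ p2 ∨ ¬p1) ∧ (p4 ∨ p2 ∨ ¬p1) ∧ (p3 ∨ p2 ∨ ¬p1) ∧ (p3 ∨ ¬p2 ∨ p2 ∨ ¬p1)   [distribute ∨ over ∧]
= (p4 ∨ p2 ∨ ¬p1) ∧ (p3 ∨ p2 ∨ ¬p1)   [simplify]

(p4 ∨ p2 ∨ ¬p1) ∧ (p3 ∨ p2 ∨ ¬p1)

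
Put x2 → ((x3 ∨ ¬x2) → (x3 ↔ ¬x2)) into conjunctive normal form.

¬x2 ∨ ¬x3

x2 → ((x3 ∨ ¬x2) → (x3 ↔ ¬x2))
≡ ¬x2 ∨ ((x3 ∨ ¬x2) → (x3 ↔ ¬x2))   — eliminate →
≡ ¬x2 ∨ ¬(x3 ∨ ¬x2) ∨ (x3 ↔ ¬x2)   — eliminate →
≡ ¬x2 ∨ ¬(x3 ∨ ¬x2) ∨ ((x3 → ¬x2) ∧ (¬x2 → x3))   — eliminate ↔
≡ ¬x2 ∨ ¬(x3 ∨ ¬x2) ∨ ((¬x3 ∨ ¬x2) ∧ (¬x2 → x3))   — eliminate →
≡ ¬x2 ∨ ¬(x3 ∨ ¬x2) ∨ ((¬x3 ∨ ¬x2) ∧ (¬¬x2 ∨ x3))   — eliminate →
≡ ¬x2 ∨ (¬x3 ∧ ¬¬x2) ∨ ((¬x3 ∨ ¬x2) ∧ (¬¬x2 ∨ x3))   — De Morgan
≡ ¬x2 ∨ (¬x3 ∧ x2) ∨ ((¬x3 ∨ ¬x2) ∧ (¬¬x2 ∨ x3))   — double negation
≡ ¬x2 ∨ (¬x3 ∧ x2) ∨ ((¬x3 ∨ ¬x2) ∧ (x2 ∨ x3))   — double negation
≡ (¬x2 ∨ ¬x3 ∨ ¬x3 ∨ ¬x2) ∧ (¬x2 ∨ ¬x3 ∨ x2 ∨ x3) ∧ (¬x2 ∨ x2 ∨ ¬x3 ∨ ¬x2) ∧ (¬x2 ∨ x2 ∨ x2 ∨ x3)   — distribute ∨ over ∧
≡ ¬x2 ∨ ¬x3   — simplify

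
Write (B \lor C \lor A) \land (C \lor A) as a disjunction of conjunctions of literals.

C \lor A

(B \lor C \lor A) \land (C \lor A)
≡ (B \land C) \lor (B \land A) \lor (C \land C) \lor (C \land A) \lor (A \land C) \lor (A \land A)   — distribute \land over \lor
≡ C \lor A   — simplify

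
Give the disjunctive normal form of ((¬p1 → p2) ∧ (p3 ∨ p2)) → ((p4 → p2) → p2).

(¬p1 ∧ ¬p2) ∨ (¬p3 ∧ ¬p2) ∨ (p4 ∧ ¬p2) ∨ p2

((¬p1 → p2) ∧ (p3 ∨ p2)) → ((p4 → p2) → p2)
= ¬((¬p1 → p2) ∧ (p3 ∨ p2)) ∨ ((p4 → p2) → p2)   [eliminate →]
= ¬((¬¬p1 ∨ p2) ∧ (p3 ∨ p2)) ∨ ((p4 → p2) → p2)   [eliminate →]
= ¬((¬¬p1 ∨ p2) ∧ (p3 ∨ p2)) ∨ ¬(p4 → p2) ∨ p2   [eliminate →]
= ¬((¬¬p1 ∨ p2) ∧ (p3 ∨ p2)) ∨ ¬(¬p4 ∨ p2) ∨ p2   [eliminate →]
= ¬(¬¬p1 ∨ p2) ∨ ¬(p3 ∨ p2) ∨ ¬(¬p4 ∨ p2) ∨ p2   [De Morgan]
= (¬¬¬p1 ∧ ¬p2) ∨ ¬(p3 ∨ p2) ∨ ¬(¬p4 ∨ p2) ∨ p2   [De Morgan]
= (¬p1 ∧ ¬p2) ∨ ¬(p3 ∨ p2) ∨ ¬(¬p4 ∨ p2) ∨ p2   [double negation]
= (¬p1 ∧ ¬p2) ∨ (¬p3 ∧ ¬p2) ∨ ¬(¬p4 ∨ p2) ∨ p2   [De Morgan]
= (¬p1 ∧ ¬p2) ∨ (¬p3 ∧ ¬p2) ∨ (¬¬p4 ∧ ¬p2) ∨ p2   [De Morgan]
= (¬p1 ∧ ¬p2) ∨ (¬p3 ∧ ¬p2) ∨ (p4 ∧ ¬p2) ∨ p2   [double negation]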